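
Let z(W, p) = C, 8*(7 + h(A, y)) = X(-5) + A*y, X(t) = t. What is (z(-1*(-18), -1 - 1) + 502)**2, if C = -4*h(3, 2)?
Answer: 1121481/4 ≈ 2.8037e+5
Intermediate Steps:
h(A, y) = -61/8 + A*y/8 (h(A, y) = -7 + (-5 + A*y)/8 = -7 + (-5/8 + A*y/8) = -61/8 + A*y/8)
C = 55/2 (C = -4*(-61/8 + (1/8)*3*2) = -4*(-61/8 + 3/4) = -4*(-55/8) = 55/2 ≈ 27.500)
z(W, p) = 55/2
(z(-1*(-18), -1 - 1) + 502)**2 = (55/2 + 502)**2 = (1059/2)**2 = 1121481/4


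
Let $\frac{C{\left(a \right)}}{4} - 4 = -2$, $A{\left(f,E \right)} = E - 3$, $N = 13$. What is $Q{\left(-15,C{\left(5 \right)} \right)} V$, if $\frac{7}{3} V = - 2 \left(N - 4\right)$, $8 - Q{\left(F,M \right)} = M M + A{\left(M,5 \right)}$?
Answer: $\frac{3132}{7} \approx 447.43$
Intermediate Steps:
$A{\left(f,E \right)} = -3 + E$
$C{\left(a \right)} = 8$ ($C{\left(a \right)} = 16 + 4 \left(-2\right) = 16 - 8 = 8$)
$Q{\left(F,M \right)} = 6 - M^{2}$ ($Q{\left(F,M \right)} = 8 - \left(M M + \left(-3 + 5\right)\right) = 8 - \left(M^{2} + 2\right) = 8 - \left(2 + M^{2}\right) = 6 - M^{2}$)
$V = - \frac{54}{7}$ ($V = \frac{3 \left(- 2 \left(13 - 4\right)\right)}{7} = \frac{3 \left(\left(-2\right) 9\right)}{7} = \frac{3}{7} \left(-18\right) = - \frac{54}{7} \approx -7.7143$)
$Q{\left(-15,C{\left(5 \right)} \right)} V = \left(6 - 8^{2}\right) \left(- \frac{54}{7}\right) = \left(6 - 64\right) \left(- \frac{54}{7}\right) = \left(-58\right) \left(- \frac{54}{7}\right) = \frac{3132}{7}$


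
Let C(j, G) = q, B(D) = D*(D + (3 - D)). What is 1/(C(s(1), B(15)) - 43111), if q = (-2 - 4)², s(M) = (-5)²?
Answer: -1/43075 ≈ -2.3215e-5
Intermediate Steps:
s(M) = 25
B(D) = 3*D (B(D) = D*3 = 3*D)
q = 36 (q = (-6)² = 36)
C(j, G) = 36
1/(C(s(1), B(15)) - 43111) = 1/(36 - 43111) = 1/(-43075) = -1/43075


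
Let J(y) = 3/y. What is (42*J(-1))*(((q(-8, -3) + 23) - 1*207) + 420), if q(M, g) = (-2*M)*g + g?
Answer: -23310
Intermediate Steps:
q(M, g) = g - 2*M*g (q(M, g) = -2*M*g + g = g - 2*M*g)
(42*J(-1))*(((q(-8, -3) + 23) - 1*207) + 420) = (42*(3/(-1)))*(((-3*(1 - 2*(-8)) + 23) - 1*207) + 420) = (42*(3*(-1)))*(((-3*(1 + 16) + 23) - 207) + 420) = (42*(-3))*(((-3*17 + 23) - 207) + 420) = -126*(((-51 + 23) - 207) + 420) = -126*((-28 - 207) + 420) = -126*(-235 + 420) = -126*185 = -23310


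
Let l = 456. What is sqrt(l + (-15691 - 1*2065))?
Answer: 10*I*sqrt(173) ≈ 131.53*I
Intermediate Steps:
sqrt(l + (-15691 - 1*2065)) = sqrt(456 + (-15691 - 1*2065)) = sqrt(456 + (-15691 - 2065)) = sqrt(456 - 17756) = sqrt(-17300) = 10*I*sqrt(173)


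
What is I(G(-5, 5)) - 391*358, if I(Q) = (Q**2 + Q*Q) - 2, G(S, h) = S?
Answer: -139930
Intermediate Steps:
I(Q) = -2 + 2*Q**2 (I(Q) = (Q**2 + Q**2) - 2 = 2*Q**2 - 2 = -2 + 2*Q**2)
I(G(-5, 5)) - 391*358 = (-2 + 2*(-5)**2) - 391*358 = (-2 + 2*25) - 139978 = (-2 + 50) - 139978 = 48 - 139978 = -139930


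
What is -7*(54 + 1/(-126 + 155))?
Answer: -10969/29 ≈ -378.24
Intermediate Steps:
-7*(54 + 1/(-126 + 155)) = -7*(54 + 1/29) = -7*1567/29 = -10969/29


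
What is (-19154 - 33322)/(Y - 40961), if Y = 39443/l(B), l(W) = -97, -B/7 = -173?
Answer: 1272543/1003165 ≈ 1.2685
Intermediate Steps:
B = 1211 (B = -7*(-173) = 1211)
Y = -39443/97 (Y = 39443/(-97) = 39443*(-1/97) = -39443/97 ≈ -406.63)
(-19154 - 33322)/(Y - 40961) = (-19154 - 33322)/(-39443/97 - 40961) = -52476/(-4012660/97) = -52476*(-97/4012660) = 1272543/1003165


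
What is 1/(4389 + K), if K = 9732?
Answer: 1/14121 ≈ 7.0816e-5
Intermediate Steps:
1/(4389 + K) = 1/(4389 + 9732) = 1/14121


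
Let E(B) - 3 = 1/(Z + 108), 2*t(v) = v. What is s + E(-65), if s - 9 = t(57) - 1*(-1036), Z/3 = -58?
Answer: 35524/33 ≈ 1076.5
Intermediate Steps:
Z = -174 (Z = 3*(-58) = -174)
t(v) = v/2
s = 2147/2 (s = 9 + ((½)*57 - 1*(-1036)) = 9 + (57/2 + 1036) = 9 + 2129/2 = 2147/2 ≈ 1073.5)
E(B) = 197/66 (E(B) = 3 + 1/(-174 + 108) = 3 + 1/(-66) = 3 - 1/66 = 197/66)
s + E(-65) = 2147/2 + 197/66 = 35524/33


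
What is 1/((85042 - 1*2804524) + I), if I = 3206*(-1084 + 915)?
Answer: -1/3261296 ≈ -3.0663e-7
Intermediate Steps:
I = -541814 (I = 3206*(-169) = -541814)
1/((85042 - 1*2804524) + I) = 1/((85042 - 1*2804524) - 541814) = 1/((85042 - 2804524) - 541814) = 1/(-2719482 - 541814) = 1/(-3261296) = -1/3261296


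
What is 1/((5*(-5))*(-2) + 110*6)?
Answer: 1/710 ≈ 0.0014085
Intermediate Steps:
1/((5*(-5))*(-2) + 110*6) = 1/(-25*(-2) + 660) = 1/(50 + 660) = 1/710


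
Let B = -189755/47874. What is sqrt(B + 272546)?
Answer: sqrt(624644510193426)/47874 ≈ 522.06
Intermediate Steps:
B = -189755/47874 (B = -189755*1/47874 = -189755/47874 ≈ -3.9636)
sqrt(B + 272546) = sqrt(-189755/47874 + 272546) = sqrt(13047677449/47874) = sqrt(624644510193426)/47874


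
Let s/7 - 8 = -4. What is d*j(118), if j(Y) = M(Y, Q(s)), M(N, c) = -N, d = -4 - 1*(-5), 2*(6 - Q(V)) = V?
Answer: -118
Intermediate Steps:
s = 28 (s = 56 + 7*(-4) = 56 - 28 = 28)
Q(V) = 6 - V/2
d = 1 (d = -4 + 5 = 1)
j(Y) = -Y
d*j(118) = 1*(-1*118) = 1*(-118) = -118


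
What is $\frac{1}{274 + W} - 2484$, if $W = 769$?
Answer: $- \frac{2590811}{1043} \approx -2484.0$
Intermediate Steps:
$\frac{1}{274 + W} - 2484 = \frac{1}{274 + 769} - 2484 = \frac{1}{1043} - 2484 = - \frac{2590811}{1043}$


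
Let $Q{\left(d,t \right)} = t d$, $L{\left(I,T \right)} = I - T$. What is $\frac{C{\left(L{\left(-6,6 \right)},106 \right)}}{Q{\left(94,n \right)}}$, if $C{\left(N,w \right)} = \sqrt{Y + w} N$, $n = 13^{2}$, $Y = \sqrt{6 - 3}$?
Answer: $- \frac{6 \sqrt{106 + \sqrt{3}}}{7943} \approx -0.0078404$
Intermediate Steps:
$Y = \sqrt{3} \approx 1.732$
$n = 169$
$C{\left(N,w \right)} = N \sqrt{w + \sqrt{3}}$ ($C{\left(N,w \right)} = \sqrt{\sqrt{3} + w} N = \sqrt{w + \sqrt{3}} N = N \sqrt{w + \sqrt{3}}$)
$Q{\left(d,t \right)} = d t$
$\frac{C{\left(L{\left(-6,6 \right)},106 \right)}}{Q{\left(94,n \right)}} = \frac{\left(-6 - 6\right) \sqrt{106 + \sqrt{3}}}{94 \cdot 169} = \frac{\left(-6 - 6\right) \sqrt{106 + \sqrt{3}}}{15886} = - 12 \sqrt{106 + \sqrt{3}} \cdot \frac{1}{15886} = - \frac{6 \sqrt{106 + \sqrt{3}}}{7943}$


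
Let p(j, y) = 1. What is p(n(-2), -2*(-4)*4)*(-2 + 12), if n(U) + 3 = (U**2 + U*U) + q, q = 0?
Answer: 10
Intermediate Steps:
n(U) = -3 + 2*U**2 (n(U) = -3 + ((U**2 + U*U) + 0) = -3 + ((U**2 + U**2) + 0) = -3 + (2*U**2 + 0) = -3 + 2*U**2)
p(n(-2), -2*(-4)*4)*(-2 + 12) = 1*(-2 + 12) = 1*10 = 10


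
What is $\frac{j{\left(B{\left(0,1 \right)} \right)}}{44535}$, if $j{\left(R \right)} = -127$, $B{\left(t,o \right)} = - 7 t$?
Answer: $- \frac{127}{44535} \approx -0.0028517$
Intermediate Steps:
$\frac{j{\left(B{\left(0,1 \right)} \right)}}{44535} = - \frac{127}{44535}$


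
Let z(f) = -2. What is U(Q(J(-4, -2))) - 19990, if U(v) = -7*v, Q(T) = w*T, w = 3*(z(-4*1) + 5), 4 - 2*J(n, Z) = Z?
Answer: -20179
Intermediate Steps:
J(n, Z) = 2 - Z/2
w = 9 (w = 3*(-2 + 5) = 3*3 = 9)
Q(T) = 9*T
U(Q(J(-4, -2))) - 19990 = -63*(2 - ½*(-2)) - 19990 = -63*(2 + 1) - 19990 = -63*3 - 19990 = -7*27 - 19990 = -189 - 19990 = -20179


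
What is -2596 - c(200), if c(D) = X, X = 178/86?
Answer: -111717/43 ≈ -2598.1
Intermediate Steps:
X = 89/43 (X = 178*(1/86) = 89/43 ≈ 2.0698)
c(D) = 89/43
-2596 - c(200) = -2596 - 1*89/43 = -2596 - 89/43 = -111717/43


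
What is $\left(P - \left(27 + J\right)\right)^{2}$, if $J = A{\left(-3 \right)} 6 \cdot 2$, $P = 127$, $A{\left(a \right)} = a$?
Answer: $18496$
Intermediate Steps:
$J = -36$ ($J = - 3 \cdot 6 \cdot 2 = \left(-3\right) 12 = -36$)
$\left(P - \left(27 + J\right)\right)^{2} = \left(127 - -9\right)^{2} = \left(127 + \left(-27 + 36\right)\right)^{2} = \left(127 + 9\right)^{2} = 136^{2} = 18496$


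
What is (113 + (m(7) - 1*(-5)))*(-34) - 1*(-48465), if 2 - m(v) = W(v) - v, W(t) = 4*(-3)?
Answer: 43739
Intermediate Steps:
W(t) = -12
m(v) = 14 + v (m(v) = 2 - (-12 - v) = 2 + (12 + v) = 14 + v)
(113 + (m(7) - 1*(-5)))*(-34) - 1*(-48465) = (113 + ((14 + 7) - 1*(-5)))*(-34) - 1*(-48465) = (113 + (21 + 5))*(-34) + 48465 = (113 + 26)*(-34) + 48465 = 139*(-34) + 48465 = -4726 + 48465 = 43739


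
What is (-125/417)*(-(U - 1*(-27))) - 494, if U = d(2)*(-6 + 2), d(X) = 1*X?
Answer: -203623/417 ≈ -488.30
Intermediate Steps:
d(X) = X
U = -8 (U = 2*(-6 + 2) = 2*(-4) = -8)
(-125/417)*(-(U - 1*(-27))) - 494 = (-125/417)*(-(-8 - 1*(-27))) - 494 = (-125*1/417)*(-(-8 + 27)) - 494 = -(-125)*19/417 - 494 = -125/417*(-19) - 494 = 2375/417 - 494 = -203623/417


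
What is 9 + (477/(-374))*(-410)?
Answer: 99468/187 ≈ 531.91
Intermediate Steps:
9 + (477/(-374))*(-410) = 9 + (477*(-1/374))*(-410) = 9 - 477/374*(-410) = 9 + 97785/187 = 99468/187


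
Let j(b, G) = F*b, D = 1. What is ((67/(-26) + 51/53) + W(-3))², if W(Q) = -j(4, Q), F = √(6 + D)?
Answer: 217625633/1898884 + 8900*√7/689 ≈ 148.78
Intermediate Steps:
F = √7 (F = √(6 + 1) = √7 ≈ 2.6458)
j(b, G) = b*√7 (j(b, G) = √7*b = b*√7)
W(Q) = -4*√7
((67/(-26) + 51/53) + W(-3))² = ((67/(-26) + 51/53) - 4*√7)² = ((67*(-1/26) + 51*(1/53)) - 4*√7)² = ((-67/26 + 51/53) - 4*√7)² = (-2225/1378 - 4*√7)²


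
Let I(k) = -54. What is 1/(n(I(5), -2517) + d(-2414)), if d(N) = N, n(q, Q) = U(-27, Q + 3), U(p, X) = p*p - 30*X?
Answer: 1/73735 ≈ 1.3562e-5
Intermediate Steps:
U(p, X) = p² - 30*X
n(q, Q) = 639 - 30*Q (n(q, Q) = (-27)² - 30*(Q + 3) = 729 - 30*(3 + Q) = 729 + (-90 - 30*Q) = 639 - 30*Q)
1/(n(I(5), -2517) + d(-2414)) = 1/((639 - 30*(-2517)) - 2414) = 1/((639 + 75510) - 2414) = 1/(76149 - 2414) = 1/73735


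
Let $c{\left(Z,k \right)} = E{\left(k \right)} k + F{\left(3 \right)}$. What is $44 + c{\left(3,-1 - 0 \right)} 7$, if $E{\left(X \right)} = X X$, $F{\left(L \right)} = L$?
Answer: $58$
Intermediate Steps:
$E{\left(X \right)} = X^{2}$
$c{\left(Z,k \right)} = 3 + k^{3}$ ($c{\left(Z,k \right)} = k^{2} k + 3 = k^{3} + 3 = 3 + k^{3}$)
$44 + c{\left(3,-1 - 0 \right)} 7 = 44 + \left(3 + \left(-1 - 0\right)^{3}\right) 7 = 44 + \left(3 + \left(-1 + 0\right)^{3}\right) 7 = 44 + \left(3 + \left(-1\right)^{3}\right) 7 = 44 + \left(3 - 1\right) 7 = 44 + 2 \cdot 7 = 44 + 14 = 58$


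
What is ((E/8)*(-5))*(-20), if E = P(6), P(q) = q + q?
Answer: 150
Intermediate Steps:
P(q) = 2*q
E = 12 (E = 2*6 = 12)
((E/8)*(-5))*(-20) = ((12/8)*(-5))*(-20) = (((1/8)*12)*(-5))*(-20) = ((3/2)*(-5))*(-20) = -15/2*(-20) = 150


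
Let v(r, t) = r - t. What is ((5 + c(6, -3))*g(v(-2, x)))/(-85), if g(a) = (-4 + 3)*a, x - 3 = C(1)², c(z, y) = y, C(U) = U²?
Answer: -12/85 ≈ -0.14118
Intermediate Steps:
x = 4 (x = 3 + (1²)² = 3 + 1² = 3 + 1 = 4)
g(a) = -a
((5 + c(6, -3))*g(v(-2, x)))/(-85) = ((5 - 3)*(-(-2 - 1*4)))/(-85) = (2*(-(-2 - 4)))*(-1/85) = (2*(-1*(-6)))*(-1/85) = (2*6)*(-1/85) = 12*(-1/85) = -12/85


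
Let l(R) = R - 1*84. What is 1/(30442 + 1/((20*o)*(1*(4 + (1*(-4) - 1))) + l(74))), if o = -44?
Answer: 870/26484541 ≈ 3.2849e-5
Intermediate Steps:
l(R) = -84 + R (l(R) = R - 84 = -84 + R)
1/(30442 + 1/((20*o)*(1*(4 + (1*(-4) - 1))) + l(74))) = 1/(30442 + 1/((20*(-44))*(1*(4 + (1*(-4) - 1))) + (-84 + 74))) = 1/(30442 + 1/(-880*(4 + (-4 - 1)) - 10)) = 1/(30442 + 1/(-880*(4 - 5) - 10)) = 1/(30442 + 1/(-880*(-1) - 10)) = 1/(30442 + 1/(880 - 10)) = 1/(30442 + 1/870) = 1/(26484541/870) = 870/26484541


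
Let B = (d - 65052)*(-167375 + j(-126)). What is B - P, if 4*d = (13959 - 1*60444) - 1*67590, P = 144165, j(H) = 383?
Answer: 15625422519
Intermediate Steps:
d = -114075/4 (d = ((13959 - 1*60444) - 1*67590)/4 = ((13959 - 60444) - 67590)/4 = (-46485 - 67590)/4 = (1/4)*(-114075) = -114075/4 ≈ -28519.)
B = 15625566684 (B = (-114075/4 - 65052)*(-167375 + 383) = -374283/4*(-166992) = 15625566684)
B - P = 15625566684 - 1*144165 = 15625566684 - 144165 = 15625422519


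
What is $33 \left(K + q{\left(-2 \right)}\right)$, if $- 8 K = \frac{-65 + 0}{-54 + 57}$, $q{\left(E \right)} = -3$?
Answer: $- \frac{77}{8} \approx -9.625$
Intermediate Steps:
$K = \frac{65}{24}$ ($K = - \frac{\left(-65 + 0\right) \frac{1}{-54 + 57}}{8} = - \frac{\left(-65\right) \frac{1}{3}}{8} = \left(- \frac{1}{8}\right) \left(- \frac{65}{3}\right) = \frac{65}{24} \approx 2.7083$)
$33 \left(K + q{\left(-2 \right)}\right) = 33 \left(\frac{65}{24} - 3\right) = 33 \left(- \frac{7}{24}\right) = - \frac{77}{8}$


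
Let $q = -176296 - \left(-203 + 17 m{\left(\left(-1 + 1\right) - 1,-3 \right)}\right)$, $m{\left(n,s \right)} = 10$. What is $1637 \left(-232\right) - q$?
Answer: $-203521$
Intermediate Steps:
$q = -176263$ ($q = -176296 + \left(203 - 170\right) = -176296 + 33 = -176263$)
$1637 \left(-232\right) - q = 1637 \left(-232\right) - -176263 = -379784 + 176263 = -203521$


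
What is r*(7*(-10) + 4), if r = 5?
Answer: -330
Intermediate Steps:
r*(7*(-10) + 4) = 5*(7*(-10) + 4) = 5*(-70 + 4) = 5*(-66) = -330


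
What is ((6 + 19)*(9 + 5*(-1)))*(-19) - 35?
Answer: -1935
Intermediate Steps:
((6 + 19)*(9 + 5*(-1)))*(-19) - 35 = (25*(9 - 5))*(-19) - 35 = (25*4)*(-19) - 35 = 100*(-19) - 35 = -1900 - 35 = -1935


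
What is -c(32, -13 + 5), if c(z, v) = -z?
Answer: 32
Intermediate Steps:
-c(32, -13 + 5) = -(-1)*32 = -1*(-32) = 32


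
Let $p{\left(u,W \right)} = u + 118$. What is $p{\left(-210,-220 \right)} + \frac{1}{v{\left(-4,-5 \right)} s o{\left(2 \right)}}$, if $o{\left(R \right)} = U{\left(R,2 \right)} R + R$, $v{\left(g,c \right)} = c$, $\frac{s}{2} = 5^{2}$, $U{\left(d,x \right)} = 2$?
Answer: $- \frac{138001}{1500} \approx -92.001$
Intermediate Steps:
$p{\left(u,W \right)} = 118 + u$
$s = 50$ ($s = 2 \cdot 5^{2} = 2 \cdot 25 = 50$)
$o{\left(R \right)} = 3 R$ ($o{\left(R \right)} = 2 R + R = 3 R$)
$p{\left(-210,-220 \right)} + \frac{1}{v{\left(-4,-5 \right)} s o{\left(2 \right)}} = \left(118 - 210\right) + \frac{1}{\left(-5\right) 50 \cdot 3 \cdot 2} = -92 + \frac{1}{\left(-250\right) 6} = -92 + \frac{1}{-1500} = -92 - \frac{1}{1500} = - \frac{138001}{1500}$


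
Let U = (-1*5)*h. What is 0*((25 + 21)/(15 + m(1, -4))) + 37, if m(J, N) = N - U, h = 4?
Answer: 37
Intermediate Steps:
U = -20 (U = -1*5*4 = -5*4 = -20)
m(J, N) = 20 + N (m(J, N) = N - 1*(-20) = N + 20 = 20 + N)
0*((25 + 21)/(15 + m(1, -4))) + 37 = 0*((25 + 21)/(15 + (20 - 4))) + 37 = 0*(46/(15 + 16)) + 37 = 0*(46/31) + 37 = 0 + 37 = 37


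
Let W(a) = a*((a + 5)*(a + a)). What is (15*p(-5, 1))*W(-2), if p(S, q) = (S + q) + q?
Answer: -1080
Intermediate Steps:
W(a) = 2*a**2*(5 + a) (W(a) = a*((5 + a)*(2*a)) = a*(2*a*(5 + a)) = 2*a**2*(5 + a))
p(S, q) = S + 2*q
(15*p(-5, 1))*W(-2) = (15*(-5 + 2*1))*(2*(-2)**2*(5 - 2)) = (15*(-5 + 2))*(2*4*3) = (15*(-3))*24 = -45*24 = -1080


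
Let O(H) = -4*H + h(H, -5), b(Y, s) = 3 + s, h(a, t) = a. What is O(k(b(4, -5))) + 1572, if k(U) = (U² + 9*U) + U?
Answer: 1620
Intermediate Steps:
k(U) = U² + 10*U
O(H) = -3*H (O(H) = -4*H + H = -3*H)
O(k(b(4, -5))) + 1572 = -3*(3 - 5)*(10 + (3 - 5)) + 1572 = -(-6)*(10 - 2) + 1572 = -(-6)*8 + 1572 = -3*(-16) + 1572 = 48 + 1572 = 1620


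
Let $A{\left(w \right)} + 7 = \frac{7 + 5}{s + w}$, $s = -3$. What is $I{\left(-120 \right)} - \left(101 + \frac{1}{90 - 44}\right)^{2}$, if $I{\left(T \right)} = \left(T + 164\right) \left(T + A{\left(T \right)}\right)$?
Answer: $- \frac{1370543913}{86756} \approx -15798.0$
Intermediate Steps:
$A{\left(w \right)} = -7 + \frac{12}{-3 + w}$ ($A{\left(w \right)} = -7 + \frac{7 + 5}{-3 + w} = -7 + \frac{12}{-3 + w}$)
$I{\left(T \right)} = \left(164 + T\right) \left(T + \frac{33 - 7 T}{-3 + T}\right)$ ($I{\left(T \right)} = \left(T + 164\right) \left(T + \frac{33 - 7 T}{-3 + T}\right) = \left(164 + T\right) \left(T + \frac{33 - 7 T}{-3 + T}\right)$)
$I{\left(-120 \right)} - \left(101 + \frac{1}{90 - 44}\right)^{2} = \frac{5412 + \left(-120\right)^{3} - -192840 + 154 \left(-120\right)^{2}}{-3 - 120} - \left(101 + \frac{1}{90 - 44}\right)^{2} = \frac{5412 - 1728000 + 192840 + 154 \cdot 14400}{-123} - \left(101 + \frac{1}{46}\right)^{2} = - \frac{5412 - 1728000 + 192840 + 2217600}{123} - \left(101 + \frac{1}{46}\right)^{2} = \left(- \frac{1}{123}\right) 687852 - \left(\frac{4647}{46}\right)^{2} = - \frac{229284}{41} - \frac{21594609}{2116} = - \frac{1370543913}{86756}$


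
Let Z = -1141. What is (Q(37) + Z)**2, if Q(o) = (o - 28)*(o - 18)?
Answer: 940900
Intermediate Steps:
Q(o) = (-28 + o)*(-18 + o)
(Q(37) + Z)**2 = ((504 + 37**2 - 46*37) - 1141)**2 = ((504 + 1369 - 1702) - 1141)**2 = (171 - 1141)**2 = (-970)**2 = 940900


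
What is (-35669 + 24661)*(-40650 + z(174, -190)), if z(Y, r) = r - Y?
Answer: 451482112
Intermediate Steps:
(-35669 + 24661)*(-40650 + z(174, -190)) = (-35669 + 24661)*(-40650 + (-190 - 1*174)) = -11008*(-40650 + (-190 - 174)) = -11008*(-40650 - 364) = -11008*(-41014) = 451482112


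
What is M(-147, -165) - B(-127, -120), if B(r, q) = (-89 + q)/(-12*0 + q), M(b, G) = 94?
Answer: 11071/120 ≈ 92.258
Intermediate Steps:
B(r, q) = (-89 + q)/q (B(r, q) = (-89 + q)/(0 + q) = (-89 + q)/q)
M(-147, -165) - B(-127, -120) = 94 - (-89 - 120)/(-120) = 94 - (-1)*(-209)/120 = 94 - 1*209/120 = 94 - 209/120 = 11071/120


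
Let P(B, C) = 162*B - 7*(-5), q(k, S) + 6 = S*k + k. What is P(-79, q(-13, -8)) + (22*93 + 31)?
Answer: -10686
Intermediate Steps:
q(k, S) = -6 + k + S*k (q(k, S) = -6 + (S*k + k) = -6 + (k + S*k) = -6 + k + S*k)
P(B, C) = 35 + 162*B (P(B, C) = 162*B + 35 = 35 + 162*B)
P(-79, q(-13, -8)) + (22*93 + 31) = (35 + 162*(-79)) + (22*93 + 31) = (35 - 12798) + (2046 + 31) = -12763 + 2077 = -10686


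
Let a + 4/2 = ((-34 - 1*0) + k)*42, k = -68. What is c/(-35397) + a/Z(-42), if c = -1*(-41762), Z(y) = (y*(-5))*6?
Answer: -597461/130410 ≈ -4.5814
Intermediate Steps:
Z(y) = -30*y (Z(y) = -5*y*6 = -30*y)
c = 41762
a = -4286 (a = -2 + ((-34 - 1*0) - 68)*42 = -2 + ((-34 + 0) - 68)*42 = -2 + (-34 - 68)*42 = -2 - 102*42 = -2 - 4284 = -4286)
c/(-35397) + a/Z(-42) = 41762/(-35397) - 4286/((-30*(-42))) = 41762*(-1/35397) - 4286/1260 = -2198/1863 - 4286*1/1260 = -2198/1863 - 2143/630 = -597461/130410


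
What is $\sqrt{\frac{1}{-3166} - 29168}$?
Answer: $\frac{i \sqrt{292367084574}}{3166} \approx 170.79 i$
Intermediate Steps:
$\sqrt{\frac{1}{-3166} - 29168} = \sqrt{- \frac{1}{3166} - 29168} = \sqrt{- \frac{92345889}{3166}} = \frac{i \sqrt{292367084574}}{3166}$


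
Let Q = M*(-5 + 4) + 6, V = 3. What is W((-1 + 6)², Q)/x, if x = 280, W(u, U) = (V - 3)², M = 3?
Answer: 0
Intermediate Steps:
Q = 3 (Q = 3*(-5 + 4) + 6 = 3*(-1) + 6 = -3 + 6 = 3)
W(u, U) = 0 (W(u, U) = (3 - 3)² = 0² = 0)
W((-1 + 6)², Q)/x = 0/280 = 0*(1/280) = 0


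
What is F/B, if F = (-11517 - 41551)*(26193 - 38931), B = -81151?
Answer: -675980184/81151 ≈ -8329.9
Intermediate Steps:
F = 675980184 (F = -53068*(-12738) = 675980184)
F/B = 675980184/(-81151) = 675980184*(-1/81151) = -675980184/81151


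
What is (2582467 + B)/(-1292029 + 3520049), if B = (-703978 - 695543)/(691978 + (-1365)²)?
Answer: 329936301314/284652169403 ≈ 1.1591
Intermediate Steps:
B = -1399521/2555203 (B = -1399521/(691978 + 1863225) = -1399521/2555203 ≈ -0.54771)
(2582467 + B)/(-1292029 + 3520049) = (2582467 - 1399521/2555203)/(-1292029 + 3520049) = (6598726026280/2555203)/2228020 = (6598726026280/2555203)*(1/2228020) = 329936301314/284652169403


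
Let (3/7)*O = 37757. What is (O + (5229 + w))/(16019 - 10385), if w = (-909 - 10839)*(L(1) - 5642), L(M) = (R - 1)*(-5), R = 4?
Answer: 99827647/8451 ≈ 11813.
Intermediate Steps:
O = 264299/3 (O = (7/3)*37757 = 264299/3 ≈ 88100.)
L(M) = -15 (L(M) = (4 - 1)*(-5) = 3*(-5) = -15)
w = 66458436 (w = (-909 - 10839)*(-15 - 5642) = -11748*(-5657) = 66458436)
(O + (5229 + w))/(16019 - 10385) = (264299/3 + (5229 + 66458436))/(16019 - 10385) = (264299/3 + 66463665)/5634 = (199655294/3)*(1/5634) = 99827647/8451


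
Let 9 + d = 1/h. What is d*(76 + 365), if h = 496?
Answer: -1968183/496 ≈ -3968.1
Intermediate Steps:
d = -4463/496 (d = -9 + 1/496 = -4463/496 ≈ -8.9980)
d*(76 + 365) = -4463*(76 + 365)/496 = -4463/496*441 = -1968183/496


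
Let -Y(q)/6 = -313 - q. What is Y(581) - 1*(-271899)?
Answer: 277263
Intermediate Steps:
Y(q) = 1878 + 6*q (Y(q) = -6*(-313 - q) = 1878 + 6*q)
Y(581) - 1*(-271899) = (1878 + 6*581) - 1*(-271899) = (1878 + 3486) + 271899 = 5364 + 271899 = 277263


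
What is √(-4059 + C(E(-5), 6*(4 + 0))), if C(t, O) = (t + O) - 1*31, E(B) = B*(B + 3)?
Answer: 26*I*√6 ≈ 63.687*I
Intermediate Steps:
E(B) = B*(3 + B)
C(t, O) = -31 + O + t (C(t, O) = (O + t) - 31 = -31 + O + t)
√(-4059 + C(E(-5), 6*(4 + 0))) = √(-4059 + (-31 + 6*(4 + 0) - 5*(3 - 5))) = √(-4059 + (-31 + 6*4 - 5*(-2))) = √(-4059 + (-31 + 24 + 10)) = √(-4059 + 3) = √(-4056) = 26*I*√6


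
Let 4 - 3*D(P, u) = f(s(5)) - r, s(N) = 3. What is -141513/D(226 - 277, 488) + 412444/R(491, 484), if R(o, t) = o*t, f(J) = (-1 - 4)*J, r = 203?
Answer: -8399798629/4396414 ≈ -1910.6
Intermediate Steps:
f(J) = -5*J
D(P, u) = 74 (D(P, u) = 4/3 - (-5*3 - 1*203)/3 = 4/3 - (-15 - 203)/3 = 4/3 - ⅓*(-218) = 4/3 + 218/3 = 74)
-141513/D(226 - 277, 488) + 412444/R(491, 484) = -141513/74 + 412444/((491*484)) = -141513*1/74 + 412444/237644 = -141513/74 + 412444*(1/237644) = -141513/74 + 103111/59411 = -8399798629/4396414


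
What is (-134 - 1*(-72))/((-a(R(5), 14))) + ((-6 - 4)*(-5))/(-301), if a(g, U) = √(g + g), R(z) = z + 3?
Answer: 9231/602 ≈ 15.334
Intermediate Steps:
R(z) = 3 + z
a(g, U) = √2*√g (a(g, U) = √(2*g) = √2*√g)
(-134 - 1*(-72))/((-a(R(5), 14))) + ((-6 - 4)*(-5))/(-301) = (-134 - 1*(-72))/((-√2*√(3 + 5))) + ((-6 - 4)*(-5))/(-301) = (-134 + 72)/((-√2*√8)) - 10*(-5)*(-1/301) = -62/((-√2*2*√2)) + 50*(-1/301) = -62/((-1*4)) - 50/301 = -62/(-4) - 50/301 = -62*(-¼) - 50/301 = 31/2 - 50/301 = 9231/602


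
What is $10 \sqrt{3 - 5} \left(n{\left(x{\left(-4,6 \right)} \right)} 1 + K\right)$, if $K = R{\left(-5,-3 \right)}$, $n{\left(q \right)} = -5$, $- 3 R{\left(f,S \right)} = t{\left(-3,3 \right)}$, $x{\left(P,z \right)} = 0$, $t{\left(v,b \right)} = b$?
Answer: $- 60 i \sqrt{2} \approx - 84.853 i$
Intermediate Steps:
$R{\left(f,S \right)} = -1$ ($R{\left(f,S \right)} = \left(- \frac{1}{3}\right) 3 = -1$)
$K = -1$
$10 \sqrt{3 - 5} \left(n{\left(x{\left(-4,6 \right)} \right)} 1 + K\right) = 10 \sqrt{3 - 5} \left(\left(-5\right) 1 - 1\right) = 10 \sqrt{-2} \left(-5 - 1\right) = 10 i \sqrt{2} \left(-6\right) = - 60 i \sqrt{2}$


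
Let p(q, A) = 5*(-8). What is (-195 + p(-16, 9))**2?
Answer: 55225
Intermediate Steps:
p(q, A) = -40
(-195 + p(-16, 9))**2 = (-195 - 40)**2 = (-235)**2 = 55225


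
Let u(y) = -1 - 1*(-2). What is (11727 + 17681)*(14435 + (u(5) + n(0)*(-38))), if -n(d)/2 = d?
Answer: 424533888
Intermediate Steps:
u(y) = 1 (u(y) = -1 + 2 = 1)
n(d) = -2*d
(11727 + 17681)*(14435 + (u(5) + n(0)*(-38))) = (11727 + 17681)*(14435 + (1 - 2*0*(-38))) = 29408*(14435 + (1 + 0*(-38))) = 29408*(14435 + (1 + 0)) = 29408*(14435 + 1) = 29408*14436 = 424533888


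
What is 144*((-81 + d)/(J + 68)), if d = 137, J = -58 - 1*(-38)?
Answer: 168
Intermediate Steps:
J = -20 (J = -58 + 38 = -20)
144*((-81 + d)/(J + 68)) = 144*((-81 + 137)/(-20 + 68)) = 144*(56/48) = 144*(56*(1/48)) = 144*(7/6) = 168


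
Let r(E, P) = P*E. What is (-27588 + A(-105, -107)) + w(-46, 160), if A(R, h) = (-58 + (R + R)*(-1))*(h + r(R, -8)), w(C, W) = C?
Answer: 83782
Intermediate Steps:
r(E, P) = E*P
A(R, h) = (-58 - 2*R)*(h - 8*R) (A(R, h) = (-58 + (R + R)*(-1))*(h + R*(-8)) = (-58 + (2*R)*(-1))*(h - 8*R) = (-58 - 2*R)*(h - 8*R))
(-27588 + A(-105, -107)) + w(-46, 160) = (-27588 + (-58*(-107) + 16*(-105)² + 464*(-105) - 2*(-105)*(-107))) - 46 = (-27588 + (6206 + 16*11025 - 48720 - 22470)) - 46 = (-27588 + (6206 + 176400 - 48720 - 22470)) - 46 = (-27588 + 111416) - 46 = 83828 - 46 = 83782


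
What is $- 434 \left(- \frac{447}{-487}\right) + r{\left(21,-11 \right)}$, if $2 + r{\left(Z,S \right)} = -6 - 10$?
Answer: $- \frac{202764}{487} \approx -416.35$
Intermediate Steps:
$r{\left(Z,S \right)} = -18$ ($r{\left(Z,S \right)} = -2 - 16 = -18$)
$- 434 \left(- \frac{447}{-487}\right) + r{\left(21,-11 \right)} = - 434 \left(- \frac{447}{-487}\right) - 18 = - 434 \left(\left(-447\right) \left(- \frac{1}{487}\right)\right) - 18 = \left(-434\right) \frac{447}{487} - 18 = - \frac{193998}{487} - 18 = - \frac{202764}{487}$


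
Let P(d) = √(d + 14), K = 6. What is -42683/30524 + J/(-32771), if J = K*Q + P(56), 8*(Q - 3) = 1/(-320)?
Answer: -447780465107/320096641280 - √70/32771 ≈ -1.3991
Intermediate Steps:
Q = 7679/2560 (Q = 3 + (⅛)/(-320) = 3 + (⅛)*(-1/320) = 3 - 1/2560 = 7679/2560 ≈ 2.9996)
P(d) = √(14 + d)
J = 23037/1280 + √70 (J = 6*(7679/2560) + √(14 + 56) = 23037/1280 + √70 ≈ 26.364)
-42683/30524 + J/(-32771) = -42683/30524 + (23037/1280 + √70)/(-32771) = -42683*1/30524 + (23037/1280 + √70)*(-1/32771) = -42683/30524 + (-23037/41946880 - √70/32771) = -447780465107/320096641280 - √70/32771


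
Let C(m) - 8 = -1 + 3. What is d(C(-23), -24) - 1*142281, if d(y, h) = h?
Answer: -142305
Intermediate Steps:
C(m) = 10 (C(m) = 8 + (-1 + 3) = 8 + 2 = 10)
d(C(-23), -24) - 1*142281 = -24 - 1*142281 = -24 - 142281 = -142305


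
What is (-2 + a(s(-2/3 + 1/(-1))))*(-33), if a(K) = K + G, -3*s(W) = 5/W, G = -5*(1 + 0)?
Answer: 198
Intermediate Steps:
G = -5 (G = -5*1 = -5)
s(W) = -5/(3*W)
a(K) = -5 + K (a(K) = K - 5 = -5 + K)
(-2 + a(s(-2/3 + 1/(-1))))*(-33) = (-2 + (-5 - 5/(3*(-2/3 + 1/(-1)))))*(-33) = (-2 + (-5 - 5/(3*(-2*⅓ + 1*(-1)))))*(-33) = (-2 + (-5 - 5/(3*(-⅔ - 1))))*(-33) = (-2 + (-5 - 5/(3*(-5/3))))*(-33) = (-2 + (-5 - 5/3*(-⅗)))*(-33) = (-2 + (-5 + 1))*(-33) = (-2 - 4)*(-33) = -6*(-33) = 198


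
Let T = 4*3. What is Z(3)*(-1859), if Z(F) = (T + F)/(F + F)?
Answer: -9295/2 ≈ -4647.5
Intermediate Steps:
T = 12
Z(F) = (12 + F)/(2*F) (Z(F) = (12 + F)/(F + F) = (12 + F)/((2*F)) = (12 + F)*(1/(2*F)) = (12 + F)/(2*F))
Z(3)*(-1859) = ((½)*(12 + 3)/3)*(-1859) = ((½)*(⅓)*15)*(-1859) = (5/2)*(-1859) = -9295/2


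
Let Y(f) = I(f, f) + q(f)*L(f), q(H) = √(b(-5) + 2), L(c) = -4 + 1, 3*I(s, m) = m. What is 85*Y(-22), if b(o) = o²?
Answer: -1870/3 - 765*√3 ≈ -1948.4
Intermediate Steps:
I(s, m) = m/3
L(c) = -3
q(H) = 3*√3 (q(H) = √((-5)² + 2) = √(25 + 2) = √27 = 3*√3)
Y(f) = -9*√3 + f/3 (Y(f) = f/3 + (3*√3)*(-3) = f/3 - 9*√3 = -9*√3 + f/3)
85*Y(-22) = 85*(-9*√3 + (⅓)*(-22)) = 85*(-9*√3 - 22/3) = 85*(-22/3 - 9*√3) = -1870/3 - 765*√3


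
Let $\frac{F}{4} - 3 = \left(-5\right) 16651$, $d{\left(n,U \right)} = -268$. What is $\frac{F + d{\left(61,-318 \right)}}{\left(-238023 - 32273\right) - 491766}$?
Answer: $\frac{166638}{381031} \approx 0.43733$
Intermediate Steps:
$F = -333008$ ($F = 12 + 4 \left(\left(-5\right) 16651\right) = 12 + 4 \left(-83255\right) = 12 - 333020 = -333008$)
$\frac{F + d{\left(61,-318 \right)}}{\left(-238023 - 32273\right) - 491766} = \frac{-333008 - 268}{\left(-238023 - 32273\right) - 491766} = - \frac{333276}{-270296 - 491766} = - \frac{333276}{-762062} = \left(-333276\right) \left(- \frac{1}{762062}\right) = \frac{166638}{381031}$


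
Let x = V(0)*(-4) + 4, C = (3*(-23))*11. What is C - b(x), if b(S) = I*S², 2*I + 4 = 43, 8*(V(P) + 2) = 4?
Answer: -2709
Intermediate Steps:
V(P) = -3/2 (V(P) = -2 + (⅛)*4 = -2 + ½ = -3/2)
I = 39/2 (I = -2 + (½)*43 = -2 + 43/2 = 39/2 ≈ 19.500)
C = -759 (C = -69*11 = -759)
x = 10 (x = -3/2*(-4) + 4 = 6 + 4 = 10)
b(S) = 39*S²/2
C - b(x) = -759 - 39*10²/2 = -759 - 39*100/2 = -759 - 1*1950 = -759 - 1950 = -2709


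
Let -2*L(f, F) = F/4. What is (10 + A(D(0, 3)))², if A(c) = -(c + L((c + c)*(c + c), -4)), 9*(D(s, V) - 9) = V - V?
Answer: ¼ ≈ 0.25000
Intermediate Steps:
D(s, V) = 9 (D(s, V) = 9 + (V - V)/9 = 9 + (⅑)*0 = 9 + 0 = 9)
L(f, F) = -F/8 (L(f, F) = -F/(2*4) = -F/8)
A(c) = -½ - c (A(c) = -(c - ⅛*(-4)) = -(c + ½) = -(½ + c) = -½ - c)
(10 + A(D(0, 3)))² = (10 + (-½ - 1*9))² = (10 + (-½ - 9))² = (10 - 19/2)² = (½)² = ¼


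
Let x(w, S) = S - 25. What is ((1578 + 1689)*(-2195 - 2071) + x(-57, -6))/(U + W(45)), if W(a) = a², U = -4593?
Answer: 13937053/2568 ≈ 5427.2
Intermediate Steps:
x(w, S) = -25 + S
((1578 + 1689)*(-2195 - 2071) + x(-57, -6))/(U + W(45)) = ((1578 + 1689)*(-2195 - 2071) + (-25 - 6))/(-4593 + 45²) = (3267*(-4266) - 31)/(-4593 + 2025) = (-13937022 - 31)/(-2568) = -13937053*(-1/2568) = 13937053/2568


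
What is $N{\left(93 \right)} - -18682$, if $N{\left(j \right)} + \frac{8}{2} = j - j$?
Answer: $18678$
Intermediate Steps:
$N{\left(j \right)} = -4$ ($N{\left(j \right)} = -4 + \left(j - j\right) = -4 + 0 = -4$)
$N{\left(93 \right)} - -18682 = -4 - -18682 = -4 + 18682 = 18678$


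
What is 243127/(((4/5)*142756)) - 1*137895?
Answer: -78740138845/571024 ≈ -1.3789e+5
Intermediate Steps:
243127/(((4/5)*142756)) - 1*137895 = 243127/(((4*(1/5))*142756)) - 137895 = 243127/(((4/5)*142756)) - 137895 = 243127/(571024/5) - 137895 = 243127*(5/571024) - 137895 = 1215635/571024 - 137895 = -78740138845/571024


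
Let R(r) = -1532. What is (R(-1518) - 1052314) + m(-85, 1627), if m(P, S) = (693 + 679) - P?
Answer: -1052389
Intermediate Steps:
m(P, S) = 1372 - P
(R(-1518) - 1052314) + m(-85, 1627) = (-1532 - 1052314) + (1372 - 1*(-85)) = -1053846 + (1372 + 85) = -1053846 + 1457 = -1052389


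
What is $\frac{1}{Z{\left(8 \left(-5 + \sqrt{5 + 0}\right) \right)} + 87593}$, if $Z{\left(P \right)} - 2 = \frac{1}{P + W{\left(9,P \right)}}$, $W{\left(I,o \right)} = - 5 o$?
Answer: $\frac{1793945760}{157140692862401} - \frac{32 \sqrt{5}}{157140692862401} \approx 1.1416 \cdot 10^{-5}$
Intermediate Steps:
$Z{\left(P \right)} = 2 - \frac{1}{4 P}$ ($Z{\left(P \right)} = 2 + \frac{1}{P - 5 P} = 2 + \frac{1}{\left(-4\right) P} = 2 - \frac{1}{4 P}$)
$\frac{1}{Z{\left(8 \left(-5 + \sqrt{5 + 0}\right) \right)} + 87593} = \frac{1}{\left(2 - \frac{1}{4 \cdot 8 \left(-5 + \sqrt{5 + 0}\right)}\right) + 87593} = \frac{1}{\left(2 - \frac{1}{4 \cdot 8 \left(-5 + \sqrt{5}\right)}\right) + 87593} = \frac{1}{\left(2 - \frac{1}{4 \left(-40 + 8 \sqrt{5}\right)}\right) + 87593} = \frac{1}{87595 - \frac{1}{4 \left(-40 + 8 \sqrt{5}\right)}}$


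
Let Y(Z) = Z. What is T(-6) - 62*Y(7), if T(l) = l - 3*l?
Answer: -422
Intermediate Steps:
T(l) = -2*l
T(-6) - 62*Y(7) = -2*(-6) - 62*7 = 12 - 434 = -422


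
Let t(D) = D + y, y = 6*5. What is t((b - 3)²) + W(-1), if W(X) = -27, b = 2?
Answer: 4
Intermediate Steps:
y = 30
t(D) = 30 + D (t(D) = D + 30 = 30 + D)
t((b - 3)²) + W(-1) = (30 + (2 - 3)²) - 27 = (30 + (-1)²) - 27 = (30 + 1) - 27 = 31 - 27 = 4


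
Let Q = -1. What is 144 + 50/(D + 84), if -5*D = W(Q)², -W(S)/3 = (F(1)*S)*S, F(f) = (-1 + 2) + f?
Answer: 27773/192 ≈ 144.65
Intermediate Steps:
F(f) = 1 + f
W(S) = -6*S² (W(S) = -3*(1 + 1)*S*S = -3*2*S*S = -6*S²)
D = -36/5 (D = -(-6*(-1)²)²/5 = -(-6*1)²/5 = -⅕*(-6)² = -⅕*36 = -36/5 ≈ -7.2000)
144 + 50/(D + 84) = 144 + 50/(-36/5 + 84) = 144 + 50/(384/5) = 144 + (5/384)*50 = 144 + 125/192 = 27773/192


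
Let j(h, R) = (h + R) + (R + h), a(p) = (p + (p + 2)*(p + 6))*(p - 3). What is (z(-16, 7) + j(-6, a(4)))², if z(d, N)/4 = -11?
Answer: 5184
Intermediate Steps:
z(d, N) = -44 (z(d, N) = 4*(-11) = -44)
a(p) = (-3 + p)*(p + (2 + p)*(6 + p)) (a(p) = (p + (2 + p)*(6 + p))*(-3 + p) = (-3 + p)*(p + (2 + p)*(6 + p)))
j(h, R) = 2*R + 2*h (j(h, R) = (R + h) + (R + h) = 2*R + 2*h)
(z(-16, 7) + j(-6, a(4)))² = (-44 + (2*(-36 + 4³ - 15*4 + 6*4²) + 2*(-6)))² = (-44 + (2*(-36 + 64 - 60 + 6*16) - 12))² = (-44 + (2*(-36 + 64 - 60 + 96) - 12))² = (-44 + (2*64 - 12))² = (-44 + (128 - 12))² = (-44 + 116)² = 72² = 5184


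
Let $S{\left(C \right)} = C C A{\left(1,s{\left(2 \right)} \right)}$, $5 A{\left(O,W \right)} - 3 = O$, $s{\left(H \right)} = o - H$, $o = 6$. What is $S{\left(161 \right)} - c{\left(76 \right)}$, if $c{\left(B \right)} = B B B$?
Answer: $- \frac{2091196}{5} \approx -4.1824 \cdot 10^{5}$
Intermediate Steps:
$s{\left(H \right)} = 6 - H$
$A{\left(O,W \right)} = \frac{3}{5} + \frac{O}{5}$
$c{\left(B \right)} = B^{3}$ ($c{\left(B \right)} = B^{2} B = B^{3}$)
$S{\left(C \right)} = \frac{4 C^{2}}{5}$ ($S{\left(C \right)} = C C \left(\frac{3}{5} + \frac{1}{5} \cdot 1\right) = C^{2} \left(\frac{3}{5} + \frac{1}{5}\right) = C^{2} \cdot \frac{4}{5} = \frac{4 C^{2}}{5}$)
$S{\left(161 \right)} - c{\left(76 \right)} = \frac{4 \cdot 161^{2}}{5} - 76^{3} = \frac{4}{5} \cdot 25921 - 438976 = \frac{103684}{5} - 438976 = - \frac{2091196}{5}$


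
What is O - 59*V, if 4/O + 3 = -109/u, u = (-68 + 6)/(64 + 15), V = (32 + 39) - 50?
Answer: -10438327/8425 ≈ -1239.0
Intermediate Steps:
V = 21 (V = 71 - 50 = 21)
u = -62/79 ≈ -0.78481
O = 248/8425 (O = 4/(-3 - 109/(-62/79)) = 4/(-3 - 109*(-79/62)) = 4/(-3 + 8611/62) = 4/(8425/62) = 4*(62/8425) = 248/8425 ≈ 0.029436)
O - 59*V = 248/8425 - 59*21 = 248/8425 - 1239 = -10438327/8425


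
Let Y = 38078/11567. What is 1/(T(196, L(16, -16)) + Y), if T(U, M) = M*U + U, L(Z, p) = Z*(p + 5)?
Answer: -11567/396710022 ≈ -2.9157e-5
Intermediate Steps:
L(Z, p) = Z*(5 + p)
T(U, M) = U + M*U
Y = 38078/11567 (Y = 38078*(1/11567) = 38078/11567 ≈ 3.2920)
1/(T(196, L(16, -16)) + Y) = 1/(196*(1 + 16*(5 - 16)) + 38078/11567) = 1/(196*(1 + 16*(-11)) + 38078/11567) = 1/(196*(1 - 176) + 38078/11567) = 1/(196*(-175) + 38078/11567) = 1/(-34300 + 38078/11567) = 1/(-396710022/11567) = -11567/396710022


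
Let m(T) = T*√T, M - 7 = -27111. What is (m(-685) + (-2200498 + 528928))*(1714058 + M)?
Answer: -2819861697780 - 1155563490*I*√685 ≈ -2.8199e+12 - 3.0244e+10*I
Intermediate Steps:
M = -27104 (M = 7 - 27111 = -27104)
m(T) = T^(3/2)
(m(-685) + (-2200498 + 528928))*(1714058 + M) = ((-685)^(3/2) + (-2200498 + 528928))*(1714058 - 27104) = (-685*I*√685 - 1671570)*1686954 = (-1671570 - 685*I*√685)*1686954 = -2819861697780 - 1155563490*I*√685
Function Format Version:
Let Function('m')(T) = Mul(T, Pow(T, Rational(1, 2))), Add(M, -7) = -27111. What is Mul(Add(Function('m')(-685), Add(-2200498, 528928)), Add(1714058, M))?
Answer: Add(-2819861697780, Mul(-1155563490, I, Pow(685, Rational(1, 2)))) ≈ Add(-2.8199e+12, Mul(-3.0244e+10, I))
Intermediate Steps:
M = -27104 (M = Add(7, -27111) = -27104)
Function('m')(T) = Pow(T, Rational(3, 2))
Mul(Add(Function('m')(-685), Add(-2200498, 528928)), Add(1714058, M)) = Mul(Add(Pow(-685, Rational(3, 2)), Add(-2200498, 528928)), Add(1714058, -27104)) = Mul(Add(Mul(-685, I, Pow(685, Rational(1, 2))), -1671570), 1686954) = Mul(Add(-1671570, Mul(-685, I, Pow(685, Rational(1, 2)))), 1686954) = Add(-2819861697780, Mul(-1155563490, I, Pow(685, Rational(1, 2))))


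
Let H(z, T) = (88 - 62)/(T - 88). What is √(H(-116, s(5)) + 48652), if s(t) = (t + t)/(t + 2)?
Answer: √4466663895/303 ≈ 220.57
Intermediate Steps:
s(t) = 2*t/(2 + t) (s(t) = (2*t)/(2 + t) = 2*t/(2 + t))
H(z, T) = 26/(-88 + T)
√(H(-116, s(5)) + 48652) = √(26/(-88 + 2*5/(2 + 5)) + 48652) = √(26/(-88 + 2*5/7) + 48652) = √(26/(-88 + 2*5*(⅐)) + 48652) = √(26/(-88 + 10/7) + 48652) = √(26/(-606/7) + 48652) = √(26*(-7/606) + 48652) = √(-91/303 + 48652) = √(14741465/303) = √4466663895/303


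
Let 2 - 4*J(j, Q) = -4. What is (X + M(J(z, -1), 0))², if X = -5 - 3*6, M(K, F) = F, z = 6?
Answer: 529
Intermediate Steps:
J(j, Q) = 3/2 (J(j, Q) = ½ - ¼*(-4) = ½ + 1 = 3/2)
X = -23 (X = -5 - 18 = -23)
(X + M(J(z, -1), 0))² = (-23 + 0)² = (-23)² = 529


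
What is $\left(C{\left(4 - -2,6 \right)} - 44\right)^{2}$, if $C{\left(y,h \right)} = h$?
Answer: $1444$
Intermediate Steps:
$\left(C{\left(4 - -2,6 \right)} - 44\right)^{2} = \left(6 - 44\right)^{2} = \left(-38\right)^{2} = 1444$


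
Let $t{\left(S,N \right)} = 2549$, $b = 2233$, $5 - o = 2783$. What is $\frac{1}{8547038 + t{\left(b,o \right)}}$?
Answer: $\frac{1}{8549587} \approx 1.1696 \cdot 10^{-7}$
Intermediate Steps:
$o = -2778$ ($o = 5 - 2783 = -2778$)
$\frac{1}{8547038 + t{\left(b,o \right)}} = \frac{1}{8547038 + 2549} = \frac{1}{8549587}$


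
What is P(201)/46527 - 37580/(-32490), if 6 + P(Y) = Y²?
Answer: 102030607/50388741 ≈ 2.0249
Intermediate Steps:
P(Y) = -6 + Y²
P(201)/46527 - 37580/(-32490) = (-6 + 201²)/46527 - 37580/(-32490) = (-6 + 40401)*(1/46527) - 37580*(-1/32490) = 40395*(1/46527) + 3758/3249 = 13465/15509 + 3758/3249 = 102030607/50388741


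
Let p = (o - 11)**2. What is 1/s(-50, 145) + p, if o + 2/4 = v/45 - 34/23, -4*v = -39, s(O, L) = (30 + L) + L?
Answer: 1240613089/7617600 ≈ 162.86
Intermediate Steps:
s(O, L) = 30 + 2*L
v = 39/4 (v = -1/4*(-39) = 39/4 ≈ 9.7500)
o = -2431/1380 (o = -1/2 + ((39/4)/45 - 34/23) = -1/2 + ((39/4)*(1/45) - 34*1/23) = -1/2 + (13/60 - 34/23) = -1/2 - 1741/1380 = -2431/1380 ≈ -1.7616)
p = 310147321/1904400 (p = (-2431/1380 - 11)**2 = (-17611/1380)**2 = 310147321/1904400 ≈ 162.86)
1/s(-50, 145) + p = 1/(30 + 2*145) + 310147321/1904400 = 1/(30 + 290) + 310147321/1904400 = 1/320 + 310147321/1904400 = 1240613089/7617600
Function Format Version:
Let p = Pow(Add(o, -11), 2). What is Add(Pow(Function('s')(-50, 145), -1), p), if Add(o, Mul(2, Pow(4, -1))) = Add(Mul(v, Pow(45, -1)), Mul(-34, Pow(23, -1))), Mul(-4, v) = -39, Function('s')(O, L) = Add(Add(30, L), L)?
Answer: Rational(1240613089, 7617600) ≈ 162.86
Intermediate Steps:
Function('s')(O, L) = Add(30, Mul(2, L))
v = Rational(39, 4) (v = Mul(Rational(-1, 4), -39) = Rational(39, 4) ≈ 9.7500)
o = Rational(-2431, 1380) (o = Add(Rational(-1, 2), Add(Mul(Rational(39, 4), Pow(45, -1)), Mul(-34, Pow(23, -1)))) = Add(Rational(-1, 2), Add(Mul(Rational(39, 4), Rational(1, 45)), Mul(-34, Rational(1, 23)))) = Add(Rational(-1, 2), Add(Rational(13, 60), Rational(-34, 23))) = Add(Rational(-1, 2), Rational(-1741, 1380)) = Rational(-2431, 1380) ≈ -1.7616)
p = Rational(310147321, 1904400) (p = Pow(Add(Rational(-2431, 1380), -11), 2) = Pow(Rational(-17611, 1380), 2) = Rational(310147321, 1904400) ≈ 162.86)
Add(Pow(Function('s')(-50, 145), -1), p) = Add(Pow(Add(30, Mul(2, 145)), -1), Rational(310147321, 1904400)) = Add(Pow(Add(30, 290), -1), Rational(310147321, 1904400)) = Add(Pow(320, -1), Rational(310147321, 1904400)) = Add(Rational(1, 320), Rational(310147321, 1904400)) = Rational(1240613089, 7617600)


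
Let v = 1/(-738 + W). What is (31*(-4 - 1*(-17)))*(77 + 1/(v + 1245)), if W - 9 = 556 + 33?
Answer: 5408728689/174299 ≈ 31031.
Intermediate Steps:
W = 598 (W = 9 + (556 + 33) = 9 + 589 = 598)
v = -1/140 (v = 1/(-738 + 598) = 1/(-140) = -1/140 ≈ -0.0071429)
(31*(-4 - 1*(-17)))*(77 + 1/(v + 1245)) = (31*(-4 - 1*(-17)))*(77 + 1/(-1/140 + 1245)) = (31*(-4 + 17))*(77 + 1/(174299/140)) = (31*13)*(77 + 140/174299) = 403*(13421163/174299) = 5408728689/174299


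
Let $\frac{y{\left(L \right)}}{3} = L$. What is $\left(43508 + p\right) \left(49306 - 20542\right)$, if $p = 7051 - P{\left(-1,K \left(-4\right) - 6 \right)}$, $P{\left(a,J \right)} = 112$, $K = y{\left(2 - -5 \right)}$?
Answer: $1451057508$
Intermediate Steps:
$y{\left(L \right)} = 3 L$
$K = 21$ ($K = 3 \left(2 - -5\right) = 3 \left(2 + 5\right) = 3 \cdot 7 = 21$)
$p = 6939$ ($p = 7051 - 112 = 6939$)
$\left(43508 + p\right) \left(49306 - 20542\right) = \left(43508 + 6939\right) \left(49306 - 20542\right) = 50447 \cdot 28764 = 1451057508$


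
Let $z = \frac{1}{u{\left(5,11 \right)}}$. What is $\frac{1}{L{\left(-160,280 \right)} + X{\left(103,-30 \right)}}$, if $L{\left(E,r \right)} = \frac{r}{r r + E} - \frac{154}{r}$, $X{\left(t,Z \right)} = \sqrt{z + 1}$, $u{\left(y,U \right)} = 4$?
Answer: $\frac{13066080}{22750541} + \frac{11956050 \sqrt{5}}{22750541} \approx 1.7494$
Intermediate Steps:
$z = \frac{1}{4} \approx 0.25$
$X{\left(t,Z \right)} = \frac{\sqrt{5}}{2}$ ($X{\left(t,Z \right)} = \sqrt{\frac{1}{4} + 1} = \sqrt{\frac{5}{4}} = \frac{\sqrt{5}}{2}$)
$L{\left(E,r \right)} = - \frac{154}{r} + \frac{r}{E + r^{2}}$ ($L{\left(E,r \right)} = \frac{r}{r^{2} + E} - \frac{154}{r} = \frac{r}{E + r^{2}} - \frac{154}{r} = - \frac{154}{r} + \frac{r}{E + r^{2}}$)
$\frac{1}{L{\left(-160,280 \right)} + X{\left(103,-30 \right)}} = \frac{1}{\frac{\left(-154\right) \left(-160\right) - 153 \cdot 280^{2}}{280 \left(-160 + 280^{2}\right)} + \frac{\sqrt{5}}{2}} = \frac{1}{\frac{24640 - 11995200}{280 \left(-160 + 78400\right)} + \frac{\sqrt{5}}{2}} = \frac{1}{\frac{24640 - 11995200}{280 \cdot 78240} + \frac{\sqrt{5}}{2}} = \frac{1}{\frac{1}{280} \cdot \frac{1}{78240} \left(-11970560\right) + \frac{\sqrt{5}}{2}} = \frac{1}{- \frac{1336}{2445} + \frac{\sqrt{5}}{2}}$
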